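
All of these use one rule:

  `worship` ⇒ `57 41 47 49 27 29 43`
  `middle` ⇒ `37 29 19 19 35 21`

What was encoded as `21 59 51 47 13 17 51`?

w(#23)→57 and o(#15)→41: differences scale by 2, so n = 2·pos + 11. Each letter becomes 2×(its alphabet position, a=1..z=26) + 11.
Decoding 21 59 51 47 13 17 51: 21→(21−11)÷2=5=e, 59→(59−11)÷2=24=x, 51→(51−11)÷2=20=t, 47→(47−11)÷2=18=r, 13→(13−11)÷2=1=a, 17→(17−11)÷2=3=c, 51→(51−11)÷2=20=t.

extract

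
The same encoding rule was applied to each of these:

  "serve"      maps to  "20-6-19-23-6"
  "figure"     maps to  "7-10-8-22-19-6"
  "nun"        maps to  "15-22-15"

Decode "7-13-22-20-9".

flush

Letters become their 1-based position plus 1 (so a→2, b→3, …).
Decoding 7-13-22-20-9: 7→(7−1)÷1=6=f, 13→(13−1)÷1=12=l, 22→(22−1)÷1=21=u, 20→(20−1)÷1=19=s, 9→(9−1)÷1=8=h.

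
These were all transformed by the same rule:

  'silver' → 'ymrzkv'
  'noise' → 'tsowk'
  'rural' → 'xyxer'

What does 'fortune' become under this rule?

Shifts by position in silver: pos 0: s→y (+6), pos 1: i→m (+4), pos 2: l→r (+6), pos 3: v→z (+4) — repeating every 2. It's a Vigenère-style cipher with numeric key [6,4]: position i shifts by key[i mod 2].
For fortune: f+6=l, o+4=s, r+6=x, t+4=x, u+6=a, n+4=r, e+6=k.

lsxxark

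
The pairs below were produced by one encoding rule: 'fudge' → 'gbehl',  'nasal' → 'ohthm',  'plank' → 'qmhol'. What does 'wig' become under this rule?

The shift depends on letter class: consonant f→g is +1, but vowel u→b is +7. Vowels shift forward by 7 and consonants shift forward by 1.
Applying it to wig: w(cons)+1=x, i(vowel)+7=p, g(cons)+1=h.

xph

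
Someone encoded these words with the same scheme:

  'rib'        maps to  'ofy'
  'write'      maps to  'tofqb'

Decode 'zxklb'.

Compare letters: r→o is +23, i→f is +23, b→y is +23 — a constant shift. Every letter moves 23 places later in the alphabet, wrapping around z→a.
Reversing it on zxklb: z−23=c, x−23=a, k−23=n, l−23=o, b−23=e.

canoe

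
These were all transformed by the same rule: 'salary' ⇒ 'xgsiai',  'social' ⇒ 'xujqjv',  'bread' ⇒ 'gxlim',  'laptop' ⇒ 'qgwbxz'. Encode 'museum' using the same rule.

razmdw

In salary: s→x is +5, a→g is +6, l→s is +7, a→i is +8 — the shift increases by 1 each position. The shift increases by 1 at each position, starting from +5: 5, 6, 7, ….
Applying it to museum: m+5=r, u+6=a, s+7=z, e+8=m, u+9=d, m+10=w.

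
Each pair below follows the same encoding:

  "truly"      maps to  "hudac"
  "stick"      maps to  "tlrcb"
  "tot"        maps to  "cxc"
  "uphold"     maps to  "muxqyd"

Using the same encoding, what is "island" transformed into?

Two steps: reverse the string, then apply a Caesar shift of +9.
Applying it to island: reverse → dnalsi; then shift: d+9=m, n+9=w, a+9=j, l+9=u, s+9=b, i+9=r.

mwjubr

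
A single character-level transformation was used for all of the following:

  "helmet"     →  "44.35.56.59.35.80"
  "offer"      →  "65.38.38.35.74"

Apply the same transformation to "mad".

59.23.32

h(#8)→44 and e(#5)→35: differences scale by 3, so n = 3·pos + 20. The formula is n = 3×(alphabet index, a=1) + 20.
On mad: m=13→59, a=1→23, d=4→32.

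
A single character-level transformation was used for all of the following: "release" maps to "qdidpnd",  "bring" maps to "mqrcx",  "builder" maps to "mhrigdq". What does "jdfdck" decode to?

cement

r(17)→q(16) and e(4)→d(3) fit y≡23x+15 (mod 26); the inverse of 23 mod 26 is 17. This is an affine cipher: with a=0,…,z=25, each position x becomes (23x+15) mod 26.
Decoding jdfdck: j(9)→17·(9−15)≡2=c; d(3)→17·(3−15)≡4=e; f(5)→17·(5−15)≡12=m; d(3)→17·(3−15)≡4=e; c(2)→17·(2−15)≡13=n; k(10)→17·(10−15)≡19=t (all mod 26).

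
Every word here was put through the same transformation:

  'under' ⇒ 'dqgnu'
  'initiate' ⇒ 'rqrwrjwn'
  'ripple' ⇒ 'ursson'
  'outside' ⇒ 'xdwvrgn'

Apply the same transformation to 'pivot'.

sryxw

The shift depends on letter class: consonant n→q is +3, but vowel u→d is +9. Vowels shift forward by 9 and consonants shift forward by 3.
For pivot: p(cons)+3=s, i(vowel)+9=r, v(cons)+3=y, o(vowel)+9=x, t(cons)+3=w.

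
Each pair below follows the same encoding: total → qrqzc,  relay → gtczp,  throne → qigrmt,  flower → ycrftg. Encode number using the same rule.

t(19)→q(16) and o(14)→r(17) fit y≡5x+25 (mod 26); the inverse of 5 mod 26 is 21. Each letter's alphabet position (a=0..z=25) is mapped through 5·x+25 mod 26 — an affine cipher.
On number: n(13)→5·13+25≡12=m; u(20)→5·20+25≡21=v; m(12)→5·12+25≡7=h; b(1)→5·1+25≡4=e; e(4)→5·4+25≡19=t; r(17)→5·17+25≡6=g (all mod 26).

mvhetg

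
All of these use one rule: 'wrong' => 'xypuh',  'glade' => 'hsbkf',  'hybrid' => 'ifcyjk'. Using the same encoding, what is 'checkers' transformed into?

Shifts by position in wrong: pos 0: w→x (+1), pos 1: r→y (+7), pos 2: o→p (+1), pos 3: n→u (+7) — repeating every 2. It's a Vigenère-style cipher with numeric key [1,7]: position i shifts by key[i mod 2].
For checkers: c+1=d, h+7=o, e+1=f, c+7=j, k+1=l, e+7=l, r+1=s, s+7=z.

dofjllsz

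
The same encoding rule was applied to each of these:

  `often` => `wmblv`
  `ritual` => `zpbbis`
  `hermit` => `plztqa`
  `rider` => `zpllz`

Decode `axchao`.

Shifts by position in often: pos 0: o→w (+8), pos 1: f→m (+7), pos 2: t→b (+8), pos 3: e→l (+7) — repeating every 2. A repeating key of period 2 is used — shifts +8, +7 over and over.
Decoding axchao: a−8=s, x−7=q, c−8=u, h−7=a, a−8=s, o−7=h.

squash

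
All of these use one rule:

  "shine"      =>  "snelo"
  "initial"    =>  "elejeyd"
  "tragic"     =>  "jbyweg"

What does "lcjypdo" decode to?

s(18)→s(18) and h(7)→n(13) fit y≡17x+24 (mod 26); the inverse of 17 mod 26 is 23. Treating letters as 0–25, the rule is x ↦ 17x + 24 (mod 26).
Decoding lcjypdo: l(11)→23·(11−24)≡13=n; c(2)→23·(2−24)≡14=o; j(9)→23·(9−24)≡19=t; y(24)→23·(24−24)≡0=a; p(15)→23·(15−24)≡1=b; d(3)→23·(3−24)≡11=l; o(14)→23·(14−24)≡4=e (all mod 26).

notable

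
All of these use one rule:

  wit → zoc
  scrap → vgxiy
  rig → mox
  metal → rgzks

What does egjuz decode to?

The output letters match the input read backwards, each shifted +6: wit reversed is tiw. Read the word backwards and shift each letter +6.
Decoding egjuz: shift back: e−6=y, g−6=a, j−6=d, u−6=o, z−6=t → yadot; then reverse → today.

today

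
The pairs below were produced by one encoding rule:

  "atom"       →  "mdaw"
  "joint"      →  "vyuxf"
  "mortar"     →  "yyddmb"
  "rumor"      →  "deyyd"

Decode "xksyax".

The shifts repeat in a cycle of length 2: positions 0,1,… shift by +12, +10, then the pattern repeats.
Reversing it on xksyax: x−12=l, k−10=a, s−12=g, y−10=o, a−12=o, x−10=n.

lagoon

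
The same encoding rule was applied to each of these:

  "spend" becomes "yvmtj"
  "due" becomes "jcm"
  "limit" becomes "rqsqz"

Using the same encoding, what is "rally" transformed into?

xirre

The shift depends on letter class: consonant s→y is +6, but vowel e→m is +8. Two shifts are in play — +8 for a/e/i/o/u, +6 for every other letter.
For rally: r(cons)+6=x, a(vowel)+8=i, l(cons)+6=r, l(cons)+6=r, y(cons)+6=e.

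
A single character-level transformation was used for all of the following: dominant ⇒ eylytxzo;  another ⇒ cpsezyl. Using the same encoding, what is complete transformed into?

pepwaxzn

The output letters match the input read backwards, each shifted +11: dominant reversed is tnanimod. The word is reversed, then every letter is shifted forward by 11.
On complete: reverse → etelpmoc; then shift: e+11=p, t+11=e, e+11=p, l+11=w, p+11=a, m+11=x, o+11=z, c+11=n.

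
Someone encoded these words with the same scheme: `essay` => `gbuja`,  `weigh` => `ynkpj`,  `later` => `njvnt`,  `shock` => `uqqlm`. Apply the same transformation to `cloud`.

euqdf

Shifts by position in essay: pos 0: e→g (+2), pos 1: s→b (+9), pos 2: s→u (+2), pos 3: a→j (+9) — repeating every 2. The shifts repeat in a cycle of length 2: positions 0,1,… shift by +2, +9, then the pattern repeats.
On cloud: c+2=e, l+9=u, o+2=q, u+9=d, d+2=f.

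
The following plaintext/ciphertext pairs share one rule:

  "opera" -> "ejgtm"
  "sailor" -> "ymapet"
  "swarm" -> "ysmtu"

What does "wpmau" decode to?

claim

o(14)→e(4) and p(15)→j(9) fit y≡5x+12 (mod 26); the inverse of 5 mod 26 is 21. Treating letters as 0–25, the rule is x ↦ 5x + 12 (mod 26).
Decoding wpmau: w(22)→21·(22−12)≡2=c; p(15)→21·(15−12)≡11=l; m(12)→21·(12−12)≡0=a; a(0)→21·(0−12)≡8=i; u(20)→21·(20−12)≡12=m (all mod 26).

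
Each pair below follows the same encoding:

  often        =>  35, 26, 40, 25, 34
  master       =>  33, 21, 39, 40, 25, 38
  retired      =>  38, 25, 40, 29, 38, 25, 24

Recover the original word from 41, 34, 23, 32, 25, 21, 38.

o is letter #15 and maps to 35: an offset of 20. The number is (letter's place in the alphabet, a=1) + 20.
Reversing it on 41, 34, 23, 32, 25, 21, 38: 41→(41−20)÷1=21=u, 34→(34−20)÷1=14=n, 23→(23−20)÷1=3=c, 32→(32−20)÷1=12=l, 25→(25−20)÷1=5=e, 21→(21−20)÷1=1=a, 38→(38−20)÷1=18=r.

unclear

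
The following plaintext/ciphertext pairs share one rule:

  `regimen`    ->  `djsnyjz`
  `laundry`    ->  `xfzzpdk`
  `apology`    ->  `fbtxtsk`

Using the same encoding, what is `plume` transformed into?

The shift depends on letter class: consonant r→d is +12, but vowel e→j is +5. Vowels shift forward by 5 and consonants shift forward by 12.
Applying it to plume: p(cons)+12=b, l(cons)+12=x, u(vowel)+5=z, m(cons)+12=y, e(vowel)+5=j.

bxzyj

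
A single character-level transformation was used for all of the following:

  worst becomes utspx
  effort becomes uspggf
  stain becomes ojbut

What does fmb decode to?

The output letters match the input read backwards, each shifted +1: worst reversed is tsrow. The word is reversed, then every letter is shifted forward by 1.
Decoding fmb: shift back: f−1=e, m−1=l, b−1=a → ela; then reverse → ale.

ale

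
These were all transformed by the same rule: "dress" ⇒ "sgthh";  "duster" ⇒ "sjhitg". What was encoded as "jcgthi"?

unrest

Compare letters: d→s is +15, r→g is +15, e→t is +15 — a constant shift. This is a Caesar cipher with shift 15.
Undoing it on jcgthi: j−15=u, c−15=n, g−15=r, t−15=e, h−15=s, i−15=t.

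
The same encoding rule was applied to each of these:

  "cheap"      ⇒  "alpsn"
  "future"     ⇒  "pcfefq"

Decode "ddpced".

The output letters match the input read backwards, each shifted +11: cheap reversed is paehc. The word is reversed, then every letter is shifted forward by 11.
Decoding ddpced: shift back: d−11=s, d−11=s, p−11=e, c−11=r, e−11=t, d−11=s → sserts; then reverse → stress.

stress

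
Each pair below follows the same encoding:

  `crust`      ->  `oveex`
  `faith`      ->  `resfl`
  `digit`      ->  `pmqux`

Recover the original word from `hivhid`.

Shifts by position in crust: pos 0: c→o (+12), pos 1: r→v (+4), pos 2: u→e (+10), pos 3: s→e (+12), pos 4: t→x (+4) — repeating every 3. The shifts repeat in a cycle of length 3: positions 0,1,… shift by +12, +4, +10, then the pattern repeats.
Undoing it on hivhid: h−12=v, i−4=e, v−10=l, h−12=v, i−4=e, d−10=t.

velvet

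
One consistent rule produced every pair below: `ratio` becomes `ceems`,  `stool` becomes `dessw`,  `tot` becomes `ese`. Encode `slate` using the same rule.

Vowels shift forward by 4 and consonants shift forward by 11.
Applying it to slate: s(cons)+11=d, l(cons)+11=w, a(vowel)+4=e, t(cons)+11=e, e(vowel)+4=i.

dweei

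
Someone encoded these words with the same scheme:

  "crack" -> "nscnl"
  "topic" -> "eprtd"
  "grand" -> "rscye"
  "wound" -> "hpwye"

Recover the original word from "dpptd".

Shifts by position in crack: pos 0: c→n (+11), pos 1: r→s (+1), pos 2: a→c (+2), pos 3: c→n (+11), pos 4: k→l (+1) — repeating every 3. It's a Vigenère-style cipher with numeric key [11,1,2]: position i shifts by key[i mod 3].
Decoding dpptd: d−11=s, p−1=o, p−2=n, t−11=i, d−1=c.

sonic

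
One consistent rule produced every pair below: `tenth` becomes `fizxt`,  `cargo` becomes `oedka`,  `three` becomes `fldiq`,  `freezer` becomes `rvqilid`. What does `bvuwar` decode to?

Shifts by position in tenth: pos 0: t→f (+12), pos 1: e→i (+4), pos 2: n→z (+12), pos 3: t→x (+4) — repeating every 2. It's a Vigenère-style cipher with numeric key [12,4]: position i shifts by key[i mod 2].
Undoing it on bvuwar: b−12=p, v−4=r, u−12=i, w−4=s, a−12=o, r−4=n.

prison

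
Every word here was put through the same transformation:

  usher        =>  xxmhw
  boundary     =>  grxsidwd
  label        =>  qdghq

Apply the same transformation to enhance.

Two shifts are in play — +3 for a/e/i/o/u, +5 for every other letter.
For enhance: e(vowel)+3=h, n(cons)+5=s, h(cons)+5=m, a(vowel)+3=d, n(cons)+5=s, c(cons)+5=h, e(vowel)+3=h.

hsmdshh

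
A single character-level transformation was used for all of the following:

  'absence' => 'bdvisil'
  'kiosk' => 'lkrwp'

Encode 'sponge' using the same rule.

trrrlk

The shift increases by 1 at each position, starting from +1: 1, 2, 3, ….
On sponge: s+1=t, p+2=r, o+3=r, n+4=r, g+5=l, e+6=k.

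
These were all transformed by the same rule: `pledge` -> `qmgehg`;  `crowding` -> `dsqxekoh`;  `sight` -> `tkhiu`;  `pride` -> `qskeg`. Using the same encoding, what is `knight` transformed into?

lokhiu

The shift depends on letter class: consonant p→q is +1, but vowel e→g is +2. Two shifts are in play — +2 for a/e/i/o/u, +1 for every other letter.
On knight: k(cons)+1=l, n(cons)+1=o, i(vowel)+2=k, g(cons)+1=h, h(cons)+1=i, t(cons)+1=u.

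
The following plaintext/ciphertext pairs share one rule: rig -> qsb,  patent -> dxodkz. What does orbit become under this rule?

dslby

The output letters match the input read backwards, each shifted +10: rig reversed is gir. Two steps: reverse the string, then apply a Caesar shift of +10.
On orbit: reverse → tibro; then shift: t+10=d, i+10=s, b+10=l, r+10=b, o+10=y.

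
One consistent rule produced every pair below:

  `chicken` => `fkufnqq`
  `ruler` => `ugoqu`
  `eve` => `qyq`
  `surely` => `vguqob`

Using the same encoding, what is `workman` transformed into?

zaunpmq

Vowels shift forward by 12 and consonants shift forward by 3.
For workman: w(cons)+3=z, o(vowel)+12=a, r(cons)+3=u, k(cons)+3=n, m(cons)+3=p, a(vowel)+12=m, n(cons)+3=q.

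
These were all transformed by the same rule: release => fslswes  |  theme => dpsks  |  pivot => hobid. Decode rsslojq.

Each letter's alphabet position (a=0..z=25) is mapped through 25·x+22 mod 26 — an affine cipher.
Decoding rsslojq: r(17)→25·(17−22)≡5=f; s(18)→25·(18−22)≡4=e; s(18)→25·(18−22)≡4=e; l(11)→25·(11−22)≡11=l; o(14)→25·(14−22)≡8=i; j(9)→25·(9−22)≡13=n; q(16)→25·(16−22)≡6=g (all mod 26).

feeling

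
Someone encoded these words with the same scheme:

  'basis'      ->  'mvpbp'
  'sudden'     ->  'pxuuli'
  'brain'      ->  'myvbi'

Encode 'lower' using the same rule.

b(1)→m(12) and a(0)→v(21) fit y≡17x+21 (mod 26); the inverse of 17 mod 26 is 23. Each letter's alphabet position (a=0..z=25) is mapped through 17·x+21 mod 26 — an affine cipher.
On lower: l(11)→17·11+21≡0=a; o(14)→17·14+21≡25=z; w(22)→17·22+21≡5=f; e(4)→17·4+21≡11=l; r(17)→17·17+21≡24=y (all mod 26).

azfly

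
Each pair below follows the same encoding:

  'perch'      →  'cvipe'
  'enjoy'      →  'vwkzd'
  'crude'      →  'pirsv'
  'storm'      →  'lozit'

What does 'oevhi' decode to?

their

Treating letters as 0–25, the rule is x ↦ 3x + 9 (mod 26).
Decoding oevhi: o(14)→9·(14−9)≡19=t; e(4)→9·(4−9)≡7=h; v(21)→9·(21−9)≡4=e; h(7)→9·(7−9)≡8=i; i(8)→9·(8−9)≡17=r (all mod 26).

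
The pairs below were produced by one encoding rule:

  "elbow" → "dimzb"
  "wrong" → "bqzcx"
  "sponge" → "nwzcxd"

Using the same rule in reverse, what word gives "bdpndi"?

weasel

Treating letters as 0–25, the rule is x ↦ 23x + 15 (mod 26).
Undoing it on bdpndi: b(1)→17·(1−15)≡22=w; d(3)→17·(3−15)≡4=e; p(15)→17·(15−15)≡0=a; n(13)→17·(13−15)≡18=s; d(3)→17·(3−15)≡4=e; i(8)→17·(8−15)≡11=l (all mod 26).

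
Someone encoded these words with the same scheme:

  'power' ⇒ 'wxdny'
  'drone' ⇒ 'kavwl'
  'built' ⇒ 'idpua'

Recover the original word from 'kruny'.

diner

Shifts by position in power: pos 0: p→w (+7), pos 1: o→x (+9), pos 2: w→d (+7), pos 3: e→n (+9) — repeating every 2. The shifts repeat in a cycle of length 2: positions 0,1,… shift by +7, +9, then the pattern repeats.
Undoing it on kruny: k−7=d, r−9=i, u−7=n, n−9=e, y−7=r.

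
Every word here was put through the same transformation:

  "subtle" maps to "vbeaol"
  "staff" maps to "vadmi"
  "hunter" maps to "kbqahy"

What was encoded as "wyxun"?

trunk

Shifts by position in subtle: pos 0: s→v (+3), pos 1: u→b (+7), pos 2: b→e (+3), pos 3: t→a (+7) — repeating every 2. The shifts repeat in a cycle of length 2: positions 0,1,… shift by +3, +7, then the pattern repeats.
Reversing it on wyxun: w−3=t, y−7=r, x−3=u, u−7=n, n−3=k.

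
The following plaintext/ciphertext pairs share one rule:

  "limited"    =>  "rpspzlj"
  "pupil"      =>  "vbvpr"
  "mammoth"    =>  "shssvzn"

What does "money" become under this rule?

The shift depends on letter class: consonant l→r is +6, but vowel i→p is +7. Two shifts are in play — +7 for a/e/i/o/u, +6 for every other letter.
Applying it to money: m(cons)+6=s, o(vowel)+7=v, n(cons)+6=t, e(vowel)+7=l, y(cons)+6=e.

svtle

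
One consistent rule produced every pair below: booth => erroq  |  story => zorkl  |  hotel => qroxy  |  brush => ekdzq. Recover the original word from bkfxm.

b(1)→e(4) and o(14)→r(17) fit y≡15x+15 (mod 26); the inverse of 15 mod 26 is 7. Treating letters as 0–25, the rule is x ↦ 15x + 15 (mod 26).
Decoding bkfxm: b(1)→7·(1−15)≡6=g; k(10)→7·(10−15)≡17=r; f(5)→7·(5−15)≡8=i; x(23)→7·(23−15)≡4=e; m(12)→7·(12−15)≡5=f (all mod 26).

grief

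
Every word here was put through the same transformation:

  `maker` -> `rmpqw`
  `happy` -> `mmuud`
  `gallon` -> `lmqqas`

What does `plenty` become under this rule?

uqqsyd

The shift depends on letter class: consonant m→r is +5, but vowel a→m is +12. Vowels shift forward by 12 and consonants shift forward by 5.
For plenty: p(cons)+5=u, l(cons)+5=q, e(vowel)+12=q, n(cons)+5=s, t(cons)+5=y, y(cons)+5=d.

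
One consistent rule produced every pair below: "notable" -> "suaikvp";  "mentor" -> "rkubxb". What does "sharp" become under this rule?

xnhzy

Letter i (0-indexed) is shifted by i+5, so successive shifts are 5, 6, 7, ….
For sharp: s+5=x, h+6=n, a+7=h, r+8=z, p+9=y.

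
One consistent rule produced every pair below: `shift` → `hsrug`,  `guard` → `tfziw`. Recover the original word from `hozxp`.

slack

Each pair mirrors across the alphabet (s↔h, h↔s, i↔r): positions sum to 25. Letters are reflected about the middle of the alphabet (position → 25−position): Atbash.
Reversing it on hozxp: h↔s, o↔l, z↔a, x↔c, p↔k.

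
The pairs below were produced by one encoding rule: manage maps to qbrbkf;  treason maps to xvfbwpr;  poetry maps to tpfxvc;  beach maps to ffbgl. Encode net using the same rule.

The shift depends on letter class: consonant m→q is +4, but vowel a→b is +1. Two shifts are in play — +1 for a/e/i/o/u, +4 for every other letter.
For net: n(cons)+4=r, e(vowel)+1=f, t(cons)+4=x.

rfx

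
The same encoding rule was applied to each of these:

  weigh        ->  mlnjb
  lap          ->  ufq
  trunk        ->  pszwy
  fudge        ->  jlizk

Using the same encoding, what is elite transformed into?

The output letters match the input read backwards, each shifted +5: weigh reversed is hgiew. Two steps: reverse the string, then apply a Caesar shift of +5.
On elite: reverse → etile; then shift: e+5=j, t+5=y, i+5=n, l+5=q, e+5=j.

jynqj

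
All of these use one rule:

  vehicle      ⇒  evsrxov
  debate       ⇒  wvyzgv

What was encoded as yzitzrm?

bargain

Each pair mirrors across the alphabet (v↔e, e↔v, h↔s): positions sum to 25. Each letter is replaced by its mirror in the alphabet: a↔z, b↔y, c↔x, and so on (the Atbash cipher).
Undoing it on yzitzrm: y↔b, z↔a, i↔r, t↔g, z↔a, r↔i, m↔n.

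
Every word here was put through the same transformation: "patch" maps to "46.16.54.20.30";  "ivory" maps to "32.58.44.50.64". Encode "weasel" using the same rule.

60.24.16.52.24.38

Each letter becomes 2×(its alphabet position, a=1..z=26) + 14.
Applying it to weasel: w=23→60, e=5→24, a=1→16, s=19→52, e=5→24, l=12→38.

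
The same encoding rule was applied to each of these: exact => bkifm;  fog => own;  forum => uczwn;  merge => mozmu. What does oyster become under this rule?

zmbagw

The output letters match the input read backwards, each shifted +8: exact reversed is tcaxe. Read the word backwards and shift each letter +8.
Applying it to oyster: reverse → retsyo; then shift: r+8=z, e+8=m, t+8=b, s+8=a, y+8=g, o+8=w.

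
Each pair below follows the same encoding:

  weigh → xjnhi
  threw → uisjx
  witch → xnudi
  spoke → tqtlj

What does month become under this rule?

ntoui

The shift depends on letter class: consonant w→x is +1, but vowel e→j is +5. Two shifts are in play — +5 for a/e/i/o/u, +1 for every other letter.
For month: m(cons)+1=n, o(vowel)+5=t, n(cons)+1=o, t(cons)+1=u, h(cons)+1=i.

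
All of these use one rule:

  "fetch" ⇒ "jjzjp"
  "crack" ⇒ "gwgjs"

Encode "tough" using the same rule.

In fetch: f→j is +4, e→j is +5, t→z is +6, c→j is +7 — the shift increases by 1 each position. Letter i (0-indexed) is shifted by i+4, so successive shifts are 4, 5, 6, ….
Applying it to tough: t+4=x, o+5=t, u+6=a, g+7=n, h+8=p.

xtanp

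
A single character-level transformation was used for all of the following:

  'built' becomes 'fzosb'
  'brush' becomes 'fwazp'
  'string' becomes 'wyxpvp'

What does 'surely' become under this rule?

wzxlth

In built: b→f is +4, u→z is +5, i→o is +6, l→s is +7 — the shift increases by 1 each position. Each letter shifts forward by (position + 4), i.e. 4, 5, 6, … — the shift grows by one for each successive letter.
Applying it to surely: s+4=w, u+5=z, r+6=x, e+7=l, l+8=t, y+9=h.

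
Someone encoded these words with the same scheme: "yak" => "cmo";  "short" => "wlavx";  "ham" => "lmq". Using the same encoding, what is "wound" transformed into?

The shift depends on letter class: consonant y→c is +4, but vowel a→m is +12. Vowels shift forward by 12 and consonants shift forward by 4.
For wound: w(cons)+4=a, o(vowel)+12=a, u(vowel)+12=g, n(cons)+4=r, d(cons)+4=h.

aagrh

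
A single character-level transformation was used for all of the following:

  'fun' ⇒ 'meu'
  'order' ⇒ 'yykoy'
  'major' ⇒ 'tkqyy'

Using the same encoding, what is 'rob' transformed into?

yyi

The shift depends on letter class: consonant f→m is +7, but vowel u→e is +10. Vowels shift forward by 10 and consonants shift forward by 7.
Applying it to rob: r(cons)+7=y, o(vowel)+10=y, b(cons)+7=i.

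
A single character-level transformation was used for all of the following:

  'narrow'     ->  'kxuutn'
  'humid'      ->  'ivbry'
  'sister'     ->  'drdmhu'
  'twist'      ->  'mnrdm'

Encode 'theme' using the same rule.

n(13)→k(10) and a(0)→x(23) fit y≡9x+23 (mod 26); the inverse of 9 mod 26 is 3. Treating letters as 0–25, the rule is x ↦ 9x + 23 (mod 26).
On theme: t(19)→9·19+23≡12=m; h(7)→9·7+23≡8=i; e(4)→9·4+23≡7=h; m(12)→9·12+23≡1=b; e(4)→9·4+23≡7=h (all mod 26).

mihbh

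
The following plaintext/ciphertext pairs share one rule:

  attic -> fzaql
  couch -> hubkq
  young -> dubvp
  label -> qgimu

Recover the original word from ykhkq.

In attic: a→f is +5, t→z is +6, t→a is +7, i→q is +8 — the shift increases by 1 each position. Letter i (0-indexed) is shifted by i+5, so successive shifts are 5, 6, 7, ….
Undoing it on ykhkq: y−5=t, k−6=e, h−7=a, k−8=c, q−9=h.

teach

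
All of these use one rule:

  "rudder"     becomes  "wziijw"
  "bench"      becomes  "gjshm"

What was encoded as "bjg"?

Compare letters: r→w is +5, u→z is +5, d→i is +5 — a constant shift. It's a constant shift of +5 (ROT5).
Undoing it on bjg: b−5=w, j−5=e, g−5=b.

web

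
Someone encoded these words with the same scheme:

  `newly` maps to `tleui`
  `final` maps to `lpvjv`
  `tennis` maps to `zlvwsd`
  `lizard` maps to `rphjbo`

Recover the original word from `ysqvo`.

slime

In newly: n→t is +6, e→l is +7, w→e is +8, l→u is +9 — the shift increases by 1 each position. Letter i (0-indexed) is shifted by i+6, so successive shifts are 6, 7, 8, ….
Decoding ysqvo: y−6=s, s−7=l, q−8=i, v−9=m, o−10=e.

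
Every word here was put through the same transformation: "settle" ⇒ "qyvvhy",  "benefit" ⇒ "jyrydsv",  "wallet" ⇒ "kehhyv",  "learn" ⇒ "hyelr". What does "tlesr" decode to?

Treating letters as 0–25, the rule is x ↦ 5x + 4 (mod 26).
Reversing it on tlesr: t(19)→21·(19−4)≡3=d; l(11)→21·(11−4)≡17=r; e(4)→21·(4−4)≡0=a; s(18)→21·(18−4)≡8=i; r(17)→21·(17−4)≡13=n (all mod 26).

drain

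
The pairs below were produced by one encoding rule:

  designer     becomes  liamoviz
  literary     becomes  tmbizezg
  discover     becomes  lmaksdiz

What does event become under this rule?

The shift depends on letter class: consonant d→l is +8, but vowel e→i is +4. Two shifts are in play — +4 for a/e/i/o/u, +8 for every other letter.
For event: e(vowel)+4=i, v(cons)+8=d, e(vowel)+4=i, n(cons)+8=v, t(cons)+8=b.

idivb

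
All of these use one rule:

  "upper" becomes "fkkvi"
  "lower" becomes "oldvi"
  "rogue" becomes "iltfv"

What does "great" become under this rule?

Each pair mirrors across the alphabet (u↔f, p↔k, p↔k): positions sum to 25. Letters are reflected about the middle of the alphabet (position → 25−position): Atbash.
On great: g↔t, r↔i, e↔v, a↔z, t↔g.

tivzg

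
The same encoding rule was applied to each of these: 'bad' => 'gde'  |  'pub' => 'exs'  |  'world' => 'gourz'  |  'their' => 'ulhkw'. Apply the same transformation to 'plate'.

hwdos

The output letters match the input read backwards, each shifted +3: bad reversed is dab. Read the word backwards and shift each letter +3.
On plate: reverse → etalp; then shift: e+3=h, t+3=w, a+3=d, l+3=o, p+3=s.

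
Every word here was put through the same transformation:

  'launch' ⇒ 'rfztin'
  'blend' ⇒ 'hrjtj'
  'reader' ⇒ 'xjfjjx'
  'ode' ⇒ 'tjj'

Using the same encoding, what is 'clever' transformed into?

Vowels shift forward by 5 and consonants shift forward by 6.
On clever: c(cons)+6=i, l(cons)+6=r, e(vowel)+5=j, v(cons)+6=b, e(vowel)+5=j, r(cons)+6=x.

irjbjx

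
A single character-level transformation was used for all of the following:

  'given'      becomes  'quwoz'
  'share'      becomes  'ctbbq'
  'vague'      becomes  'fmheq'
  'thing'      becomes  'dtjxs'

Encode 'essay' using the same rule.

Shifts by position in given: pos 0: g→q (+10), pos 1: i→u (+12), pos 2: v→w (+1), pos 3: e→o (+10), pos 4: n→z (+12) — repeating every 3. A repeating key of period 3 is used — shifts +10, +12, +1 over and over.
On essay: e+10=o, s+12=e, s+1=t, a+10=k, y+12=k.

oetkk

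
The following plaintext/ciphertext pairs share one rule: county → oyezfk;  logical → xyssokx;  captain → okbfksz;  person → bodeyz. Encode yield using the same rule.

The shift depends on letter class: consonant c→o is +12, but vowel o→y is +10. The rule splits by letter class: vowels +10, consonants +12.
On yield: y(cons)+12=k, i(vowel)+10=s, e(vowel)+10=o, l(cons)+12=x, d(cons)+12=p.

ksoxp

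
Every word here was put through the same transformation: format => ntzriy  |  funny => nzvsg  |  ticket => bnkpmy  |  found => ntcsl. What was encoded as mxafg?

Shifts by position in format: pos 0: f→n (+8), pos 1: o→t (+5), pos 2: r→z (+8), pos 3: m→r (+5) — repeating every 2. It's a Vigenère-style cipher with numeric key [8,5]: position i shifts by key[i mod 2].
Decoding mxafg: m−8=e, x−5=s, a−8=s, f−5=a, g−8=y.

essay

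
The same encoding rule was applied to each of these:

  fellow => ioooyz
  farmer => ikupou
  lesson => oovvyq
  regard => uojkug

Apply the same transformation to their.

wkosu

The shift depends on letter class: consonant f→i is +3, but vowel e→o is +10. Two shifts are in play — +10 for a/e/i/o/u, +3 for every other letter.
For their: t(cons)+3=w, h(cons)+3=k, e(vowel)+10=o, i(vowel)+10=s, r(cons)+3=u.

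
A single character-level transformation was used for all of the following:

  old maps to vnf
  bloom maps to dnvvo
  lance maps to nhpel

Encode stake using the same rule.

Vowels shift forward by 7 and consonants shift forward by 2.
Applying it to stake: s(cons)+2=u, t(cons)+2=v, a(vowel)+7=h, k(cons)+2=m, e(vowel)+7=l.

uvhml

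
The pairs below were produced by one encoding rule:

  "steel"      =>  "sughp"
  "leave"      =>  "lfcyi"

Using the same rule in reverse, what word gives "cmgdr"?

The shift increases by 1 at each position, starting from +0: 0, 1, 2, ….
Reversing it on cmgdr: c−0=c, m−1=l, g−2=e, d−3=a, r−4=n.

clean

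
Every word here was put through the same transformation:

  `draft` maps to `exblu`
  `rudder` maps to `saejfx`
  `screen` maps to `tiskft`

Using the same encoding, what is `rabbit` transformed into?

sgchjz

Shifts by position in draft: pos 0: d→e (+1), pos 1: r→x (+6), pos 2: a→b (+1), pos 3: f→l (+6) — repeating every 2. A repeating key of period 2 is used — shifts +1, +6 over and over.
Applying it to rabbit: r+1=s, a+6=g, b+1=c, b+6=h, i+1=j, t+6=z.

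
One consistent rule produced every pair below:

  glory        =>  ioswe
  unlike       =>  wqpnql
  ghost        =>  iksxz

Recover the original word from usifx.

spear

Each letter shifts forward by (position + 2), i.e. 2, 3, 4, … — the shift grows by one for each successive letter.
Undoing it on usifx: u−2=s, s−3=p, i−4=e, f−5=a, x−6=r.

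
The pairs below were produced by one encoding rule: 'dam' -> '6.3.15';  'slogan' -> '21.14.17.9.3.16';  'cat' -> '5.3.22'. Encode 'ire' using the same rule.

11.20.7

d is letter #4 and maps to 6: an offset of 2. Letters become their 1-based position plus 2 (so a→3, b→4, …).
Applying it to ire: i=9→11, r=18→20, e=5→7.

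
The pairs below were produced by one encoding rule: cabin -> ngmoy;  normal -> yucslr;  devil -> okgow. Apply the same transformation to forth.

A repeating key of period 2 is used — shifts +11, +6 over and over.
Applying it to forth: f+11=q, o+6=u, r+11=c, t+6=z, h+11=s.

quczs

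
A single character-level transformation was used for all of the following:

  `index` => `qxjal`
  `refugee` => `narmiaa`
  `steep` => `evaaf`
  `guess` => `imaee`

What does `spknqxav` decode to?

This is an affine cipher: with a=0,…,z=25, each position x becomes (17x+10) mod 26.
Decoding spknqxav: s(18)→23·(18−10)≡2=c; p(15)→23·(15−10)≡11=l; k(10)→23·(10−10)≡0=a; n(13)→23·(13−10)≡17=r; q(16)→23·(16−10)≡8=i; x(23)→23·(23−10)≡13=n; a(0)→23·(0−10)≡4=e; v(21)→23·(21−10)≡19=t (all mod 26).

clarinet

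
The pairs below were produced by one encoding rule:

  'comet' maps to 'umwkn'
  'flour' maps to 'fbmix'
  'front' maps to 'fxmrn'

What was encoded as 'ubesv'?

clash

c(2)→u(20) and o(14)→m(12) fit y≡21x+4 (mod 26); the inverse of 21 mod 26 is 5. Treating letters as 0–25, the rule is x ↦ 21x + 4 (mod 26).
Undoing it on ubesv: u(20)→5·(20−4)≡2=c; b(1)→5·(1−4)≡11=l; e(4)→5·(4−4)≡0=a; s(18)→5·(18−4)≡18=s; v(21)→5·(21−4)≡7=h (all mod 26).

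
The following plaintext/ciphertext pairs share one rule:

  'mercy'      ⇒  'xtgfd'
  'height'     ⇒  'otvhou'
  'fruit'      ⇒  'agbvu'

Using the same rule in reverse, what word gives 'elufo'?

notch

m(12)→x(23) and e(4)→t(19) fit y≡7x+17 (mod 26); the inverse of 7 mod 26 is 15. This is an affine cipher: with a=0,…,z=25, each position x becomes (7x+17) mod 26.
Undoing it on elufo: e(4)→15·(4−17)≡13=n; l(11)→15·(11−17)≡14=o; u(20)→15·(20−17)≡19=t; f(5)→15·(5−17)≡2=c; o(14)→15·(14−17)≡7=h (all mod 26).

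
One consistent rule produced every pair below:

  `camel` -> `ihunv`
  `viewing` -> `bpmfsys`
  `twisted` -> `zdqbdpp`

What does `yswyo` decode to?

slope

In camel: c→i is +6, a→h is +7, m→u is +8, e→n is +9 — the shift increases by 1 each position. Each letter shifts forward by (position + 6), i.e. 6, 7, 8, … — the shift grows by one for each successive letter.
Undoing it on yswyo: y−6=s, s−7=l, w−8=o, y−9=p, o−10=e.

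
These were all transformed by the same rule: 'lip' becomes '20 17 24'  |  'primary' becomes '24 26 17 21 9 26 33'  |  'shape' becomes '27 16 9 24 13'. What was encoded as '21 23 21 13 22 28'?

The number is (letter's place in the alphabet, a=1) + 8.
Decoding 21 23 21 13 22 28: 21→(21−8)÷1=13=m, 23→(23−8)÷1=15=o, 21→(21−8)÷1=13=m, 13→(13−8)÷1=5=e, 22→(22−8)÷1=14=n, 28→(28−8)÷1=20=t.

moment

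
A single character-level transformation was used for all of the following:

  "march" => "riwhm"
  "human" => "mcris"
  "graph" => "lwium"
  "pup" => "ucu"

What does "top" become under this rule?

ywu

The shift depends on letter class: consonant m→r is +5, but vowel a→i is +8. Two shifts are in play — +8 for a/e/i/o/u, +5 for every other letter.
Applying it to top: t(cons)+5=y, o(vowel)+8=w, p(cons)+5=u.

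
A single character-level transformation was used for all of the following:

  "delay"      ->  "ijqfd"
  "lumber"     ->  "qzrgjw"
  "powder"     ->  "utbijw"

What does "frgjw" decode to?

amber

Compare letters: d→i is +5, e→j is +5, l→q is +5 — a constant shift. It's a constant shift of +5 (ROT5).
Decoding frgjw: f−5=a, r−5=m, g−5=b, j−5=e, w−5=r.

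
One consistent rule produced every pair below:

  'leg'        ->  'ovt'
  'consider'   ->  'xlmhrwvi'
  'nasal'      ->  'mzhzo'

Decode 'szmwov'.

Each pair mirrors across the alphabet (l↔o, e↔v, g↔t): positions sum to 25. Each letter is replaced by its mirror in the alphabet: a↔z, b↔y, c↔x, and so on (the Atbash cipher).
Reversing it on szmwov: s↔h, z↔a, m↔n, w↔d, o↔l, v↔e.

handle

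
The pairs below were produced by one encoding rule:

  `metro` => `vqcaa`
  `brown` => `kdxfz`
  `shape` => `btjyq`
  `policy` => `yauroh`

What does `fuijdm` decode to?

wizard

A repeating key of period 3 is used — shifts +9, +12, +9 over and over.
Reversing it on fuijdm: f−9=w, u−12=i, i−9=z, j−9=a, d−12=r, m−9=d.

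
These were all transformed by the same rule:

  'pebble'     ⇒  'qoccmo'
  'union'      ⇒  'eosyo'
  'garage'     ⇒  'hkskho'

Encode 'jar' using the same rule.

kks

The shift depends on letter class: consonant p→q is +1, but vowel e→o is +10. Two shifts are in play — +10 for a/e/i/o/u, +1 for every other letter.
On jar: j(cons)+1=k, a(vowel)+10=k, r(cons)+1=s.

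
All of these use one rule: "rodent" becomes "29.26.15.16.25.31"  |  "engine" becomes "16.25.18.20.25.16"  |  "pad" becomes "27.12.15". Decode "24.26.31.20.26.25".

The number is (letter's place in the alphabet, a=1) + 11.
Reversing it on 24.26.31.20.26.25: 24→(24−11)÷1=13=m, 26→(26−11)÷1=15=o, 31→(31−11)÷1=20=t, 20→(20−11)÷1=9=i, 26→(26−11)÷1=15=o, 25→(25−11)÷1=14=n.

motion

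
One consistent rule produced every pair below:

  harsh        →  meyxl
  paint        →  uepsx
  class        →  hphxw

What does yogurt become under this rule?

Shifts by position in harsh: pos 0: h→m (+5), pos 1: a→e (+4), pos 2: r→y (+7), pos 3: s→x (+5), pos 4: h→l (+4) — repeating every 3. It's a Vigenère-style cipher with numeric key [5,4,7]: position i shifts by key[i mod 3].
For yogurt: y+5=d, o+4=s, g+7=n, u+5=z, r+4=v, t+7=a.

dsnzva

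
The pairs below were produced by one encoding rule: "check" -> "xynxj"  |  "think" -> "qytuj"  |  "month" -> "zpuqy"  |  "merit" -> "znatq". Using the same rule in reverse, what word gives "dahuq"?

c(2)→x(23) and h(7)→y(24) fit y≡21x+7 (mod 26); the inverse of 21 mod 26 is 5. Each letter's alphabet position (a=0..z=25) is mapped through 21·x+7 mod 26 — an affine cipher.
Reversing it on dahuq: d(3)→5·(3−7)≡6=g; a(0)→5·(0−7)≡17=r; h(7)→5·(7−7)≡0=a; u(20)→5·(20−7)≡13=n; q(16)→5·(16−7)≡19=t (all mod 26).

grant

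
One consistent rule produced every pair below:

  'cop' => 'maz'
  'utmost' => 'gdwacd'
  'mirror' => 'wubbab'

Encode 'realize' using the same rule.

The rule splits by letter class: vowels +12, consonants +10.
On realize: r(cons)+10=b, e(vowel)+12=q, a(vowel)+12=m, l(cons)+10=v, i(vowel)+12=u, z(cons)+10=j, e(vowel)+12=q.

bqmvujq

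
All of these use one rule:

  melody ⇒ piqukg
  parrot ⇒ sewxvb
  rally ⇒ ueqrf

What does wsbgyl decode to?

In melody: m→p is +3, e→i is +4, l→q is +5, o→u is +6 — the shift increases by 1 each position. Letter i (0-indexed) is shifted by i+3, so successive shifts are 3, 4, 5, ….
Undoing it on wsbgyl: w−3=t, s−4=o, b−5=w, g−6=a, y−7=r, l−8=d.

toward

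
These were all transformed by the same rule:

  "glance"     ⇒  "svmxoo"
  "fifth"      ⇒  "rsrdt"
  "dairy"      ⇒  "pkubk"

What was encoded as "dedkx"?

rural

It's a Vigenère-style cipher with numeric key [12,10]: position i shifts by key[i mod 2].
Undoing it on dedkx: d−12=r, e−10=u, d−12=r, k−10=a, x−12=l.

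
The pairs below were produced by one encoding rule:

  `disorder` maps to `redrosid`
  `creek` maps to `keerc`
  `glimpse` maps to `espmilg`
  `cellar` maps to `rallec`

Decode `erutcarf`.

fracture

The output letters match the input read backwards: disorder reversed is redrosid. The word is simply reversed.
Decoding erutcarf: then reverse → fracture.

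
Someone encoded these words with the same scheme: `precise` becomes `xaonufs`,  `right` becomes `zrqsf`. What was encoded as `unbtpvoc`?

meridian

In precise: p→x is +8, r→a is +9, e→o is +10, c→n is +11 — the shift increases by 1 each position. The shift increases by 1 at each position, starting from +8: 8, 9, 10, ….
Reversing it on unbtpvoc: u−8=m, n−9=e, b−10=r, t−11=i, p−12=d, v−13=i, o−14=a, c−15=n.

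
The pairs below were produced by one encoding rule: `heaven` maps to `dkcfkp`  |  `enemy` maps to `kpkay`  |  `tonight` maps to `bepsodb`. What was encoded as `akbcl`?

h(7)→d(3) and e(4)→k(10) fit y≡15x+2 (mod 26); the inverse of 15 mod 26 is 7. Each letter's alphabet position (a=0..z=25) is mapped through 15·x+2 mod 26 — an affine cipher.
Undoing it on akbcl: a(0)→7·(0−2)≡12=m; k(10)→7·(10−2)≡4=e; b(1)→7·(1−2)≡19=t; c(2)→7·(2−2)≡0=a; l(11)→7·(11−2)≡11=l (all mod 26).

metal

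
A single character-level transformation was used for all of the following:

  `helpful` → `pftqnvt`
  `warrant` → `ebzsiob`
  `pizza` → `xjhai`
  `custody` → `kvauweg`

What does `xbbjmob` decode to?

Shifts by position in helpful: pos 0: h→p (+8), pos 1: e→f (+1), pos 2: l→t (+8), pos 3: p→q (+1) — repeating every 2. A repeating key of period 2 is used — shifts +8, +1 over and over.
Undoing it on xbbjmob: x−8=p, b−1=a, b−8=t, j−1=i, m−8=e, o−1=n, b−8=t.

patient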